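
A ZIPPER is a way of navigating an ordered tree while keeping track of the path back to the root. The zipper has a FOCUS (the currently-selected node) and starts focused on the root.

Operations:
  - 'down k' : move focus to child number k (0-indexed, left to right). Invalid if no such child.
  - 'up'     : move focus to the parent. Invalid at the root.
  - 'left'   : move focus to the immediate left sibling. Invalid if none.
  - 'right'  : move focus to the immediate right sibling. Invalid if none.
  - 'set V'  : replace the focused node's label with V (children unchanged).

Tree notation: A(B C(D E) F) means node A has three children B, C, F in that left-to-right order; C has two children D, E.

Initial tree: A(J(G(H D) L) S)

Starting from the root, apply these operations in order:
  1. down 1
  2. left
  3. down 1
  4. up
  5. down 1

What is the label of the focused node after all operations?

Answer: L

Derivation:
Step 1 (down 1): focus=S path=1 depth=1 children=[] left=['J'] right=[] parent=A
Step 2 (left): focus=J path=0 depth=1 children=['G', 'L'] left=[] right=['S'] parent=A
Step 3 (down 1): focus=L path=0/1 depth=2 children=[] left=['G'] right=[] parent=J
Step 4 (up): focus=J path=0 depth=1 children=['G', 'L'] left=[] right=['S'] parent=A
Step 5 (down 1): focus=L path=0/1 depth=2 children=[] left=['G'] right=[] parent=J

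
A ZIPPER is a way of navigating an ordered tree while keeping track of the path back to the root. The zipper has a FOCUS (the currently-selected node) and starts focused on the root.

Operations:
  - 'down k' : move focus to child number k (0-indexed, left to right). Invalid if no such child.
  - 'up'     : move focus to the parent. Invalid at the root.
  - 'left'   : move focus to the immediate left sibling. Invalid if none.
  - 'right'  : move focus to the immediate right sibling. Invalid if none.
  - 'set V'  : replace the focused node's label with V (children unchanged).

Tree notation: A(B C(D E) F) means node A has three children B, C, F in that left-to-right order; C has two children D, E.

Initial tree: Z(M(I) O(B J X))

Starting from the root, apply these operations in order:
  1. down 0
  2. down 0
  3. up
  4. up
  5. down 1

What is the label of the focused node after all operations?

Step 1 (down 0): focus=M path=0 depth=1 children=['I'] left=[] right=['O'] parent=Z
Step 2 (down 0): focus=I path=0/0 depth=2 children=[] left=[] right=[] parent=M
Step 3 (up): focus=M path=0 depth=1 children=['I'] left=[] right=['O'] parent=Z
Step 4 (up): focus=Z path=root depth=0 children=['M', 'O'] (at root)
Step 5 (down 1): focus=O path=1 depth=1 children=['B', 'J', 'X'] left=['M'] right=[] parent=Z

Answer: O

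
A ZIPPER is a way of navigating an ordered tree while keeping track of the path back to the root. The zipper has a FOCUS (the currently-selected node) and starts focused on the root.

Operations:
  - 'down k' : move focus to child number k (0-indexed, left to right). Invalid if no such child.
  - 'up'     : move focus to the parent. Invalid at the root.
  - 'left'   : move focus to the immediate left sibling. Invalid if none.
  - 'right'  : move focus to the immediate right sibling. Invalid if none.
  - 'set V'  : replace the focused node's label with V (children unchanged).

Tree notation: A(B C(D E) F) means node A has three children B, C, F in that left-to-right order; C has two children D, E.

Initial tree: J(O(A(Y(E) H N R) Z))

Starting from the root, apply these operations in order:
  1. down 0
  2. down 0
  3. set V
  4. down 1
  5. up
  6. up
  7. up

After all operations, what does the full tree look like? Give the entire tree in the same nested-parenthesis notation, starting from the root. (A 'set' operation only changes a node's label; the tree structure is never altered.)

Answer: J(O(V(Y(E) H N R) Z))

Derivation:
Step 1 (down 0): focus=O path=0 depth=1 children=['A', 'Z'] left=[] right=[] parent=J
Step 2 (down 0): focus=A path=0/0 depth=2 children=['Y', 'H', 'N', 'R'] left=[] right=['Z'] parent=O
Step 3 (set V): focus=V path=0/0 depth=2 children=['Y', 'H', 'N', 'R'] left=[] right=['Z'] parent=O
Step 4 (down 1): focus=H path=0/0/1 depth=3 children=[] left=['Y'] right=['N', 'R'] parent=V
Step 5 (up): focus=V path=0/0 depth=2 children=['Y', 'H', 'N', 'R'] left=[] right=['Z'] parent=O
Step 6 (up): focus=O path=0 depth=1 children=['V', 'Z'] left=[] right=[] parent=J
Step 7 (up): focus=J path=root depth=0 children=['O'] (at root)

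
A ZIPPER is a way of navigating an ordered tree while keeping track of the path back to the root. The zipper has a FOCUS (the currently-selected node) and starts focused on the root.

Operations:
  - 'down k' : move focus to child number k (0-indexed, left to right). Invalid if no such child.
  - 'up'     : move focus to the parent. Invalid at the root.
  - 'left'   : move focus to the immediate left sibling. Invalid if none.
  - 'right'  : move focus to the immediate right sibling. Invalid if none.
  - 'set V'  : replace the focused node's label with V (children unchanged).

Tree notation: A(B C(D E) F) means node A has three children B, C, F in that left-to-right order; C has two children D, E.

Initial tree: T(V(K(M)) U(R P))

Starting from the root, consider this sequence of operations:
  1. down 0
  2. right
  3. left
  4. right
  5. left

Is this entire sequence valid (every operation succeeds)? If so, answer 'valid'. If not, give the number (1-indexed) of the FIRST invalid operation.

Step 1 (down 0): focus=V path=0 depth=1 children=['K'] left=[] right=['U'] parent=T
Step 2 (right): focus=U path=1 depth=1 children=['R', 'P'] left=['V'] right=[] parent=T
Step 3 (left): focus=V path=0 depth=1 children=['K'] left=[] right=['U'] parent=T
Step 4 (right): focus=U path=1 depth=1 children=['R', 'P'] left=['V'] right=[] parent=T
Step 5 (left): focus=V path=0 depth=1 children=['K'] left=[] right=['U'] parent=T

Answer: valid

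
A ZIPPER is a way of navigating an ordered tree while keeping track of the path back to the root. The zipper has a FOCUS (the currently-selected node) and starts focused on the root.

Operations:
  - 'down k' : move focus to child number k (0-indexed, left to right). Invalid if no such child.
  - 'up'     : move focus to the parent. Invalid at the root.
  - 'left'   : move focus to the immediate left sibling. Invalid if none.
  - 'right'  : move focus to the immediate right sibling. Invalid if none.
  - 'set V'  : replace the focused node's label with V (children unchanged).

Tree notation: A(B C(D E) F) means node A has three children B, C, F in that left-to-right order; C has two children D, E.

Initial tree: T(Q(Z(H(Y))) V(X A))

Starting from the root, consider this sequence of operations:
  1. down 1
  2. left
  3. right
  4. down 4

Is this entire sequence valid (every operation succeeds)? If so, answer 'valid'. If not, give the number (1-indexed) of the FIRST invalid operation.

Step 1 (down 1): focus=V path=1 depth=1 children=['X', 'A'] left=['Q'] right=[] parent=T
Step 2 (left): focus=Q path=0 depth=1 children=['Z'] left=[] right=['V'] parent=T
Step 3 (right): focus=V path=1 depth=1 children=['X', 'A'] left=['Q'] right=[] parent=T
Step 4 (down 4): INVALID

Answer: 4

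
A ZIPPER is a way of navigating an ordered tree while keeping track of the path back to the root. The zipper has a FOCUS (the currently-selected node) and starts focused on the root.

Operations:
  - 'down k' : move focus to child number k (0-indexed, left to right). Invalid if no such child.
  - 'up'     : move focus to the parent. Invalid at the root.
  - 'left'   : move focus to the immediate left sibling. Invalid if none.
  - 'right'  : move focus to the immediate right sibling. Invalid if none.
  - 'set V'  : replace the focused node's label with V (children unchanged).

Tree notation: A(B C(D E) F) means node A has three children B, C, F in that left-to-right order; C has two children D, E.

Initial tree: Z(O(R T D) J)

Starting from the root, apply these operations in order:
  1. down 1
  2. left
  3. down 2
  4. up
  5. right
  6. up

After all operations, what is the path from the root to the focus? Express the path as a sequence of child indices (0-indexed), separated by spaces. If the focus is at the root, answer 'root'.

Step 1 (down 1): focus=J path=1 depth=1 children=[] left=['O'] right=[] parent=Z
Step 2 (left): focus=O path=0 depth=1 children=['R', 'T', 'D'] left=[] right=['J'] parent=Z
Step 3 (down 2): focus=D path=0/2 depth=2 children=[] left=['R', 'T'] right=[] parent=O
Step 4 (up): focus=O path=0 depth=1 children=['R', 'T', 'D'] left=[] right=['J'] parent=Z
Step 5 (right): focus=J path=1 depth=1 children=[] left=['O'] right=[] parent=Z
Step 6 (up): focus=Z path=root depth=0 children=['O', 'J'] (at root)

Answer: root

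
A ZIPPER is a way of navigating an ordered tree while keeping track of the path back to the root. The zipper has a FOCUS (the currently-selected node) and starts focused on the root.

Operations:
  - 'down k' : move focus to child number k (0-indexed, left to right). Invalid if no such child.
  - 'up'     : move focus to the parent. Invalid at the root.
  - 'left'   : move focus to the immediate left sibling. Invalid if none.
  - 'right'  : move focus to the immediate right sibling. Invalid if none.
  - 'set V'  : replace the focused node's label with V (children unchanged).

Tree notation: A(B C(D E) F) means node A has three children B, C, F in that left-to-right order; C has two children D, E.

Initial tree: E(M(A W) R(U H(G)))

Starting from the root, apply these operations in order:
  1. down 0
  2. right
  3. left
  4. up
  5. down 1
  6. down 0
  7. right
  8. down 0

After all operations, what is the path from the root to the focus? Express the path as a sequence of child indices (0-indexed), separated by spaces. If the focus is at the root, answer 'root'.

Step 1 (down 0): focus=M path=0 depth=1 children=['A', 'W'] left=[] right=['R'] parent=E
Step 2 (right): focus=R path=1 depth=1 children=['U', 'H'] left=['M'] right=[] parent=E
Step 3 (left): focus=M path=0 depth=1 children=['A', 'W'] left=[] right=['R'] parent=E
Step 4 (up): focus=E path=root depth=0 children=['M', 'R'] (at root)
Step 5 (down 1): focus=R path=1 depth=1 children=['U', 'H'] left=['M'] right=[] parent=E
Step 6 (down 0): focus=U path=1/0 depth=2 children=[] left=[] right=['H'] parent=R
Step 7 (right): focus=H path=1/1 depth=2 children=['G'] left=['U'] right=[] parent=R
Step 8 (down 0): focus=G path=1/1/0 depth=3 children=[] left=[] right=[] parent=H

Answer: 1 1 0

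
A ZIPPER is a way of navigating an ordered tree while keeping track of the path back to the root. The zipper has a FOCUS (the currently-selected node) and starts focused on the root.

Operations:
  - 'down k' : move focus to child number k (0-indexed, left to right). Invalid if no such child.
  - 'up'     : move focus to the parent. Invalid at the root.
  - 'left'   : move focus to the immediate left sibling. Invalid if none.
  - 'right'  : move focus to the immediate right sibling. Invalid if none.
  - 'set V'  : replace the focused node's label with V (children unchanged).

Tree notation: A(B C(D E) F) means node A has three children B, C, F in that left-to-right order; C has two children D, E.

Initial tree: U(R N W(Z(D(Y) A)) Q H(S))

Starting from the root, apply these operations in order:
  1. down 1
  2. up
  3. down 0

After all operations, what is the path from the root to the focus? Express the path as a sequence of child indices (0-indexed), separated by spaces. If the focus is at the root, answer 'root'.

Step 1 (down 1): focus=N path=1 depth=1 children=[] left=['R'] right=['W', 'Q', 'H'] parent=U
Step 2 (up): focus=U path=root depth=0 children=['R', 'N', 'W', 'Q', 'H'] (at root)
Step 3 (down 0): focus=R path=0 depth=1 children=[] left=[] right=['N', 'W', 'Q', 'H'] parent=U

Answer: 0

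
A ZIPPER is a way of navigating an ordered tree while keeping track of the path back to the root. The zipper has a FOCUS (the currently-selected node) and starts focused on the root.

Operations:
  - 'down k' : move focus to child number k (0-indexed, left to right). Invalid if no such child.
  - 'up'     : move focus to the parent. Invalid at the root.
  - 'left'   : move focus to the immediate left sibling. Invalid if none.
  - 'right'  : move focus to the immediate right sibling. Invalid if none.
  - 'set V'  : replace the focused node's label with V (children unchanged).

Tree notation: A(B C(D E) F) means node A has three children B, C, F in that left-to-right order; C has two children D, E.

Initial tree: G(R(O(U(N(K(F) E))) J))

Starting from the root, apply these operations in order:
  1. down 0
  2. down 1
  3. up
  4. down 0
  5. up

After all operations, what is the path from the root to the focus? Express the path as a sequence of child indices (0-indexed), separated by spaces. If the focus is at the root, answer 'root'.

Step 1 (down 0): focus=R path=0 depth=1 children=['O', 'J'] left=[] right=[] parent=G
Step 2 (down 1): focus=J path=0/1 depth=2 children=[] left=['O'] right=[] parent=R
Step 3 (up): focus=R path=0 depth=1 children=['O', 'J'] left=[] right=[] parent=G
Step 4 (down 0): focus=O path=0/0 depth=2 children=['U'] left=[] right=['J'] parent=R
Step 5 (up): focus=R path=0 depth=1 children=['O', 'J'] left=[] right=[] parent=G

Answer: 0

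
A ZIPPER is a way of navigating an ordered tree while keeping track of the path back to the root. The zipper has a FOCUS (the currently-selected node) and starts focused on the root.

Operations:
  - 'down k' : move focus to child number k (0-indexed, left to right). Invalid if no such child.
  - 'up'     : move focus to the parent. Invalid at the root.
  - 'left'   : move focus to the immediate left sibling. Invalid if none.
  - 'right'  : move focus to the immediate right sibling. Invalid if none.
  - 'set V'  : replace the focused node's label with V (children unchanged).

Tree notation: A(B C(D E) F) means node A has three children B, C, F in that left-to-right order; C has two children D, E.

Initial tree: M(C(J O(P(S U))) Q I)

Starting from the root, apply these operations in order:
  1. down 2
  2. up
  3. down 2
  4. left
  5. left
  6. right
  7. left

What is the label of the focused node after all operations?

Step 1 (down 2): focus=I path=2 depth=1 children=[] left=['C', 'Q'] right=[] parent=M
Step 2 (up): focus=M path=root depth=0 children=['C', 'Q', 'I'] (at root)
Step 3 (down 2): focus=I path=2 depth=1 children=[] left=['C', 'Q'] right=[] parent=M
Step 4 (left): focus=Q path=1 depth=1 children=[] left=['C'] right=['I'] parent=M
Step 5 (left): focus=C path=0 depth=1 children=['J', 'O'] left=[] right=['Q', 'I'] parent=M
Step 6 (right): focus=Q path=1 depth=1 children=[] left=['C'] right=['I'] parent=M
Step 7 (left): focus=C path=0 depth=1 children=['J', 'O'] left=[] right=['Q', 'I'] parent=M

Answer: C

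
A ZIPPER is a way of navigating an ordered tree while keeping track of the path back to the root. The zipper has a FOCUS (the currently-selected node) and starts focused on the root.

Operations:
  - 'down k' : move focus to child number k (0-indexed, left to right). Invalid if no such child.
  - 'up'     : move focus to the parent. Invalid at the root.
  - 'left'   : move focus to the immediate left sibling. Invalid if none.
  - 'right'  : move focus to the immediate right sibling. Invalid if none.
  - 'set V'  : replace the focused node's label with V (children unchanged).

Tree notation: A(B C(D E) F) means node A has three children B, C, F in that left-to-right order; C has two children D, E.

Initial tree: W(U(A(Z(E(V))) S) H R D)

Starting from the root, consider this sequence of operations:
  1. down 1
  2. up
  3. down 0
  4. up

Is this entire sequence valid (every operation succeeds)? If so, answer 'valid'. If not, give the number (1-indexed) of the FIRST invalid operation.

Step 1 (down 1): focus=H path=1 depth=1 children=[] left=['U'] right=['R', 'D'] parent=W
Step 2 (up): focus=W path=root depth=0 children=['U', 'H', 'R', 'D'] (at root)
Step 3 (down 0): focus=U path=0 depth=1 children=['A', 'S'] left=[] right=['H', 'R', 'D'] parent=W
Step 4 (up): focus=W path=root depth=0 children=['U', 'H', 'R', 'D'] (at root)

Answer: valid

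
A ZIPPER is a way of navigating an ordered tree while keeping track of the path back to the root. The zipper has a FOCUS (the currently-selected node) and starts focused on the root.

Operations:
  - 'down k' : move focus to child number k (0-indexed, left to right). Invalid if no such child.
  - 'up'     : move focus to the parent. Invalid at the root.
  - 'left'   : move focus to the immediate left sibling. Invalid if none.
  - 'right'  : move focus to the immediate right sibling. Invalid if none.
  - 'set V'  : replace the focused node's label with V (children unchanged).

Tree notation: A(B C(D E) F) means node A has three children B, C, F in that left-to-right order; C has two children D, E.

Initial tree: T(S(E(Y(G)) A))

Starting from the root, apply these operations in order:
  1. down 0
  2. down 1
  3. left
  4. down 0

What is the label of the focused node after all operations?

Step 1 (down 0): focus=S path=0 depth=1 children=['E', 'A'] left=[] right=[] parent=T
Step 2 (down 1): focus=A path=0/1 depth=2 children=[] left=['E'] right=[] parent=S
Step 3 (left): focus=E path=0/0 depth=2 children=['Y'] left=[] right=['A'] parent=S
Step 4 (down 0): focus=Y path=0/0/0 depth=3 children=['G'] left=[] right=[] parent=E

Answer: Y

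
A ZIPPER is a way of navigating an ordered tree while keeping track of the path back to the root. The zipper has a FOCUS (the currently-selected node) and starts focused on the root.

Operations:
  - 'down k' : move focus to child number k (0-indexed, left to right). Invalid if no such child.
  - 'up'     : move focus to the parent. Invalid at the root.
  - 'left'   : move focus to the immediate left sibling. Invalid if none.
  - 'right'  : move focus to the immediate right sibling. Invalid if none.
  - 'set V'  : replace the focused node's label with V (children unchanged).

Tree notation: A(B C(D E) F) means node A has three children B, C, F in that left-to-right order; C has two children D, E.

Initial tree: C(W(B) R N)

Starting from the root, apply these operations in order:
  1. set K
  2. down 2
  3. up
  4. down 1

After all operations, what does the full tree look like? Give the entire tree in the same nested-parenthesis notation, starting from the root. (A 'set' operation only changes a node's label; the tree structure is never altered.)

Answer: K(W(B) R N)

Derivation:
Step 1 (set K): focus=K path=root depth=0 children=['W', 'R', 'N'] (at root)
Step 2 (down 2): focus=N path=2 depth=1 children=[] left=['W', 'R'] right=[] parent=K
Step 3 (up): focus=K path=root depth=0 children=['W', 'R', 'N'] (at root)
Step 4 (down 1): focus=R path=1 depth=1 children=[] left=['W'] right=['N'] parent=K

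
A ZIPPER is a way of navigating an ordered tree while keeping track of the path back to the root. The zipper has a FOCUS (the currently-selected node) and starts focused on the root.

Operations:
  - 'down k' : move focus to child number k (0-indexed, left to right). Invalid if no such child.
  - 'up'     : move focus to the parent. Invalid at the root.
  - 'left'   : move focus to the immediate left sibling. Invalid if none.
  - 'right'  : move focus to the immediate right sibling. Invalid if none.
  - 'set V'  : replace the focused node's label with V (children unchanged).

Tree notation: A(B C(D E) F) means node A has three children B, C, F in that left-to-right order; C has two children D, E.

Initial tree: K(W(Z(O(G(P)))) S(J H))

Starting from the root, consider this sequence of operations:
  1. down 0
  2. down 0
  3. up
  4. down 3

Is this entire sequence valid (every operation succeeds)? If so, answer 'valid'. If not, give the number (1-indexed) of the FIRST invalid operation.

Step 1 (down 0): focus=W path=0 depth=1 children=['Z'] left=[] right=['S'] parent=K
Step 2 (down 0): focus=Z path=0/0 depth=2 children=['O'] left=[] right=[] parent=W
Step 3 (up): focus=W path=0 depth=1 children=['Z'] left=[] right=['S'] parent=K
Step 4 (down 3): INVALID

Answer: 4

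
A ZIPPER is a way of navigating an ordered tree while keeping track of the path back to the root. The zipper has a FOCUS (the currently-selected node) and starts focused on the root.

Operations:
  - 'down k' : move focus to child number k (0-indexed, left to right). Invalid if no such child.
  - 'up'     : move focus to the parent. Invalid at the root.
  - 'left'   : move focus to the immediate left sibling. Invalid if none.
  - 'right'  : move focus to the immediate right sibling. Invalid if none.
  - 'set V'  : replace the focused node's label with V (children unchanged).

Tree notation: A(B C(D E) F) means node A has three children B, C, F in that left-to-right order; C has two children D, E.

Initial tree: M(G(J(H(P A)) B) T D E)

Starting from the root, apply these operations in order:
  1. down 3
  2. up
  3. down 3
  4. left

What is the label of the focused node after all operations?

Answer: D

Derivation:
Step 1 (down 3): focus=E path=3 depth=1 children=[] left=['G', 'T', 'D'] right=[] parent=M
Step 2 (up): focus=M path=root depth=0 children=['G', 'T', 'D', 'E'] (at root)
Step 3 (down 3): focus=E path=3 depth=1 children=[] left=['G', 'T', 'D'] right=[] parent=M
Step 4 (left): focus=D path=2 depth=1 children=[] left=['G', 'T'] right=['E'] parent=M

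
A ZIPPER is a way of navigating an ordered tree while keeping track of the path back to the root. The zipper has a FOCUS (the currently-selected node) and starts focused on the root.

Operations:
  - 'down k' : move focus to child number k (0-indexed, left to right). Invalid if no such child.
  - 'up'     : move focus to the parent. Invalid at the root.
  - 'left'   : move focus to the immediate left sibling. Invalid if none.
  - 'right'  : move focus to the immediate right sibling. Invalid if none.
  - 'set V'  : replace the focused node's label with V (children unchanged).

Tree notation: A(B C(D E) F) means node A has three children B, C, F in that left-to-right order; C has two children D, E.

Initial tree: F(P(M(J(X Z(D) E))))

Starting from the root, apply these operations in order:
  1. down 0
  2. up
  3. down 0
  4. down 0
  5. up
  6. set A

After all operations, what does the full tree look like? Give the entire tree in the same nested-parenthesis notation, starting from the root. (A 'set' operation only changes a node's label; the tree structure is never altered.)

Answer: F(A(M(J(X Z(D) E))))

Derivation:
Step 1 (down 0): focus=P path=0 depth=1 children=['M'] left=[] right=[] parent=F
Step 2 (up): focus=F path=root depth=0 children=['P'] (at root)
Step 3 (down 0): focus=P path=0 depth=1 children=['M'] left=[] right=[] parent=F
Step 4 (down 0): focus=M path=0/0 depth=2 children=['J'] left=[] right=[] parent=P
Step 5 (up): focus=P path=0 depth=1 children=['M'] left=[] right=[] parent=F
Step 6 (set A): focus=A path=0 depth=1 children=['M'] left=[] right=[] parent=F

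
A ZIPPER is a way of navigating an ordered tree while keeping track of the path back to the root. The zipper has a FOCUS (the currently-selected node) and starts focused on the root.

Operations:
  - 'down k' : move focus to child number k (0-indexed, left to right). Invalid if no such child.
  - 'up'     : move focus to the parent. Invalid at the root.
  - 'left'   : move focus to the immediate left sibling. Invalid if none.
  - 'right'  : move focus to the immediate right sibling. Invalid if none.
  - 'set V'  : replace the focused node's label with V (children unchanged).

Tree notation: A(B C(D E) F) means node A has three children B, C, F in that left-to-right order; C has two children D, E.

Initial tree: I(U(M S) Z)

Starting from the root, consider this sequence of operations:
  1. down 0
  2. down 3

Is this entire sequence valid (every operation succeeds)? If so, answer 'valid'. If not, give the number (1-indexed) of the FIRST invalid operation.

Answer: 2

Derivation:
Step 1 (down 0): focus=U path=0 depth=1 children=['M', 'S'] left=[] right=['Z'] parent=I
Step 2 (down 3): INVALID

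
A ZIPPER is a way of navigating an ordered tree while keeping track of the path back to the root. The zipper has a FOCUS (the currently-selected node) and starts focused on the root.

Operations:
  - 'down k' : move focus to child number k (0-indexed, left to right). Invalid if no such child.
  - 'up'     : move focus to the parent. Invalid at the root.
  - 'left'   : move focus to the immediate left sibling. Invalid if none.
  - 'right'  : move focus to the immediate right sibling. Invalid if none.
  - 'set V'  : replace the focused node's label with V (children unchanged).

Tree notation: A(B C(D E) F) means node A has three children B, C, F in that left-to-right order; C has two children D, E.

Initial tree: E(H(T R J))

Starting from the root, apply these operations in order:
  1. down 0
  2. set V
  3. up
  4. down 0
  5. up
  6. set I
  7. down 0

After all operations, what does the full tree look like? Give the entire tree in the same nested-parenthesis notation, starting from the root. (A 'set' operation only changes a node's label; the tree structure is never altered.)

Step 1 (down 0): focus=H path=0 depth=1 children=['T', 'R', 'J'] left=[] right=[] parent=E
Step 2 (set V): focus=V path=0 depth=1 children=['T', 'R', 'J'] left=[] right=[] parent=E
Step 3 (up): focus=E path=root depth=0 children=['V'] (at root)
Step 4 (down 0): focus=V path=0 depth=1 children=['T', 'R', 'J'] left=[] right=[] parent=E
Step 5 (up): focus=E path=root depth=0 children=['V'] (at root)
Step 6 (set I): focus=I path=root depth=0 children=['V'] (at root)
Step 7 (down 0): focus=V path=0 depth=1 children=['T', 'R', 'J'] left=[] right=[] parent=I

Answer: I(V(T R J))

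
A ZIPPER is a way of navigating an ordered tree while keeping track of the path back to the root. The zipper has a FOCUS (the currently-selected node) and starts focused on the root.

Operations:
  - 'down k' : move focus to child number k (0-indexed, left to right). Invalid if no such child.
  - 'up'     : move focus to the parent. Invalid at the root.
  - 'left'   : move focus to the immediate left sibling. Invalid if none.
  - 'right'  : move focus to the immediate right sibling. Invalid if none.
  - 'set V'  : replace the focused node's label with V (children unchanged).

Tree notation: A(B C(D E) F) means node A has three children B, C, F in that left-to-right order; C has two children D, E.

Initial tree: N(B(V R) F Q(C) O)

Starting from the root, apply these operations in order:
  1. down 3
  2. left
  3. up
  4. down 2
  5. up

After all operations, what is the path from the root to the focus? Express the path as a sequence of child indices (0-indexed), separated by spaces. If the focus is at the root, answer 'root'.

Answer: root

Derivation:
Step 1 (down 3): focus=O path=3 depth=1 children=[] left=['B', 'F', 'Q'] right=[] parent=N
Step 2 (left): focus=Q path=2 depth=1 children=['C'] left=['B', 'F'] right=['O'] parent=N
Step 3 (up): focus=N path=root depth=0 children=['B', 'F', 'Q', 'O'] (at root)
Step 4 (down 2): focus=Q path=2 depth=1 children=['C'] left=['B', 'F'] right=['O'] parent=N
Step 5 (up): focus=N path=root depth=0 children=['B', 'F', 'Q', 'O'] (at root)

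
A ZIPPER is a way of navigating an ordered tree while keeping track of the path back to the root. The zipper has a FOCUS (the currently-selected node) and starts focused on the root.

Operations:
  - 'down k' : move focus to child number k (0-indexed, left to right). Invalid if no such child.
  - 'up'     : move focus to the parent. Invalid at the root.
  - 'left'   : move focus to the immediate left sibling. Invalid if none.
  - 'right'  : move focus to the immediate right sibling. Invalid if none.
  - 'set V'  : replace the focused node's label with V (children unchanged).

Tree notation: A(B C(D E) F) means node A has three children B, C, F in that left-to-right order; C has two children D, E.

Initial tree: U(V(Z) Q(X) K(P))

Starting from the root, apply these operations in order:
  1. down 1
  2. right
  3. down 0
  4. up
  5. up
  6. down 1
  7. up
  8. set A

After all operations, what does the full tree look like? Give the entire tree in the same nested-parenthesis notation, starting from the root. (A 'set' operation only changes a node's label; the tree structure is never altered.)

Step 1 (down 1): focus=Q path=1 depth=1 children=['X'] left=['V'] right=['K'] parent=U
Step 2 (right): focus=K path=2 depth=1 children=['P'] left=['V', 'Q'] right=[] parent=U
Step 3 (down 0): focus=P path=2/0 depth=2 children=[] left=[] right=[] parent=K
Step 4 (up): focus=K path=2 depth=1 children=['P'] left=['V', 'Q'] right=[] parent=U
Step 5 (up): focus=U path=root depth=0 children=['V', 'Q', 'K'] (at root)
Step 6 (down 1): focus=Q path=1 depth=1 children=['X'] left=['V'] right=['K'] parent=U
Step 7 (up): focus=U path=root depth=0 children=['V', 'Q', 'K'] (at root)
Step 8 (set A): focus=A path=root depth=0 children=['V', 'Q', 'K'] (at root)

Answer: A(V(Z) Q(X) K(P))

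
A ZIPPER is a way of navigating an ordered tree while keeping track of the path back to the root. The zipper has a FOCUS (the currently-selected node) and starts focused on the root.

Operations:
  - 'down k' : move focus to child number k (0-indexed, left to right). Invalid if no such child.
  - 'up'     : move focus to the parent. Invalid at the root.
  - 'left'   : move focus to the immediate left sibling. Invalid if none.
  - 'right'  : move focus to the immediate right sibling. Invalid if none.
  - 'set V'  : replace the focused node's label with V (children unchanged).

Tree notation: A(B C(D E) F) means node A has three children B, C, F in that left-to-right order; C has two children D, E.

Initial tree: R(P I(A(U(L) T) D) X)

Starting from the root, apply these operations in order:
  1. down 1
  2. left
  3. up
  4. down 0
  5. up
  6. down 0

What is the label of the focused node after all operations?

Step 1 (down 1): focus=I path=1 depth=1 children=['A', 'D'] left=['P'] right=['X'] parent=R
Step 2 (left): focus=P path=0 depth=1 children=[] left=[] right=['I', 'X'] parent=R
Step 3 (up): focus=R path=root depth=0 children=['P', 'I', 'X'] (at root)
Step 4 (down 0): focus=P path=0 depth=1 children=[] left=[] right=['I', 'X'] parent=R
Step 5 (up): focus=R path=root depth=0 children=['P', 'I', 'X'] (at root)
Step 6 (down 0): focus=P path=0 depth=1 children=[] left=[] right=['I', 'X'] parent=R

Answer: P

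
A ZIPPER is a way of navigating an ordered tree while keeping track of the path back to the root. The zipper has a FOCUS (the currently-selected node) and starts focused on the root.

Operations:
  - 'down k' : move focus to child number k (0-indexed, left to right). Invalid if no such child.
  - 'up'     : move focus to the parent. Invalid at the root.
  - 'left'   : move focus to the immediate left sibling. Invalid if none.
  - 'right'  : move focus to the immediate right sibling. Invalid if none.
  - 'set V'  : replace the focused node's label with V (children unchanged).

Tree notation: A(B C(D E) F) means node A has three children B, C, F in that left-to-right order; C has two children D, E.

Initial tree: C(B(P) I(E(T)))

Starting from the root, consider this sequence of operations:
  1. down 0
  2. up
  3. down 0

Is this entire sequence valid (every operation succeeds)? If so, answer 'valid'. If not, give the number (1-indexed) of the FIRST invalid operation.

Answer: valid

Derivation:
Step 1 (down 0): focus=B path=0 depth=1 children=['P'] left=[] right=['I'] parent=C
Step 2 (up): focus=C path=root depth=0 children=['B', 'I'] (at root)
Step 3 (down 0): focus=B path=0 depth=1 children=['P'] left=[] right=['I'] parent=C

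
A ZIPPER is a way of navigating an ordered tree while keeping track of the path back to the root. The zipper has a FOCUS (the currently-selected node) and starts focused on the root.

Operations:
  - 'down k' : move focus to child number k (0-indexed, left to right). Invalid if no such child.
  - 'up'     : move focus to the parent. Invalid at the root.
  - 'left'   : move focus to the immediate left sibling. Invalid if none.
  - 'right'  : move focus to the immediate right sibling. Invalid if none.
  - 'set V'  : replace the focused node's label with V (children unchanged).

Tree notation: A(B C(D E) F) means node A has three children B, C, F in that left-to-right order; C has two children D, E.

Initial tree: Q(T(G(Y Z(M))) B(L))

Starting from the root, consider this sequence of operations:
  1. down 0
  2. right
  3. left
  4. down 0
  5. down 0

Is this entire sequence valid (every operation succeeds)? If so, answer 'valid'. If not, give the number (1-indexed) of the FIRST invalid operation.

Answer: valid

Derivation:
Step 1 (down 0): focus=T path=0 depth=1 children=['G'] left=[] right=['B'] parent=Q
Step 2 (right): focus=B path=1 depth=1 children=['L'] left=['T'] right=[] parent=Q
Step 3 (left): focus=T path=0 depth=1 children=['G'] left=[] right=['B'] parent=Q
Step 4 (down 0): focus=G path=0/0 depth=2 children=['Y', 'Z'] left=[] right=[] parent=T
Step 5 (down 0): focus=Y path=0/0/0 depth=3 children=[] left=[] right=['Z'] parent=G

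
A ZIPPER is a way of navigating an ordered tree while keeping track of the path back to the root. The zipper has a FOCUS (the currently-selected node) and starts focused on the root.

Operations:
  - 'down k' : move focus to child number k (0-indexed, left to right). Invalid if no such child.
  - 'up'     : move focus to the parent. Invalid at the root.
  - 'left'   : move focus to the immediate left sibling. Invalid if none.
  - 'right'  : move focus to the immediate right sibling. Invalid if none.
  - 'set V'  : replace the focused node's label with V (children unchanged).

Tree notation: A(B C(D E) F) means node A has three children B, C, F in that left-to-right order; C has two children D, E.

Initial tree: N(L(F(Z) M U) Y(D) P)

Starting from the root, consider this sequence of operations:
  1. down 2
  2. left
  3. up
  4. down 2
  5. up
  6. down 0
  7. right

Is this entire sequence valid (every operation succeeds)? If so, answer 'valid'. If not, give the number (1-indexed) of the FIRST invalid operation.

Step 1 (down 2): focus=P path=2 depth=1 children=[] left=['L', 'Y'] right=[] parent=N
Step 2 (left): focus=Y path=1 depth=1 children=['D'] left=['L'] right=['P'] parent=N
Step 3 (up): focus=N path=root depth=0 children=['L', 'Y', 'P'] (at root)
Step 4 (down 2): focus=P path=2 depth=1 children=[] left=['L', 'Y'] right=[] parent=N
Step 5 (up): focus=N path=root depth=0 children=['L', 'Y', 'P'] (at root)
Step 6 (down 0): focus=L path=0 depth=1 children=['F', 'M', 'U'] left=[] right=['Y', 'P'] parent=N
Step 7 (right): focus=Y path=1 depth=1 children=['D'] left=['L'] right=['P'] parent=N

Answer: valid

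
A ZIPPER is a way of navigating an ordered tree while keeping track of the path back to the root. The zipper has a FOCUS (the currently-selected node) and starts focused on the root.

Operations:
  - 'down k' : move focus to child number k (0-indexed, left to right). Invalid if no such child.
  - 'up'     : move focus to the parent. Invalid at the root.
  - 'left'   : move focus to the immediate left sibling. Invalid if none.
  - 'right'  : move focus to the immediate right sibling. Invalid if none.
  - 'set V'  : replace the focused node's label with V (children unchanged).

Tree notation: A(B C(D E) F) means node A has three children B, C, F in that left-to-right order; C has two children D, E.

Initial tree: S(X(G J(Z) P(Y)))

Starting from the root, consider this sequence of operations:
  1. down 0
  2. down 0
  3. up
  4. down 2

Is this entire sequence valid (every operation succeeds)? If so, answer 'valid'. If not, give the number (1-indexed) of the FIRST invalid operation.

Answer: valid

Derivation:
Step 1 (down 0): focus=X path=0 depth=1 children=['G', 'J', 'P'] left=[] right=[] parent=S
Step 2 (down 0): focus=G path=0/0 depth=2 children=[] left=[] right=['J', 'P'] parent=X
Step 3 (up): focus=X path=0 depth=1 children=['G', 'J', 'P'] left=[] right=[] parent=S
Step 4 (down 2): focus=P path=0/2 depth=2 children=['Y'] left=['G', 'J'] right=[] parent=X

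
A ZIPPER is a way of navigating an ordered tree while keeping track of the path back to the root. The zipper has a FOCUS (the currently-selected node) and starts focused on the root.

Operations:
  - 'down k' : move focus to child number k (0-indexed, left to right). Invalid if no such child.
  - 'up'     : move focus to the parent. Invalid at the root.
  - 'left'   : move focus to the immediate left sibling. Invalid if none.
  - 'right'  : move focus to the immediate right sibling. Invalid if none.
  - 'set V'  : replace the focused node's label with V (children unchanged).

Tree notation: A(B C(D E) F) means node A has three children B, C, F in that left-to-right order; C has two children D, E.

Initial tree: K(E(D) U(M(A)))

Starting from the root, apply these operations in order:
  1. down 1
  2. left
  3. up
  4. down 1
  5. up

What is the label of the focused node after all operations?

Step 1 (down 1): focus=U path=1 depth=1 children=['M'] left=['E'] right=[] parent=K
Step 2 (left): focus=E path=0 depth=1 children=['D'] left=[] right=['U'] parent=K
Step 3 (up): focus=K path=root depth=0 children=['E', 'U'] (at root)
Step 4 (down 1): focus=U path=1 depth=1 children=['M'] left=['E'] right=[] parent=K
Step 5 (up): focus=K path=root depth=0 children=['E', 'U'] (at root)

Answer: K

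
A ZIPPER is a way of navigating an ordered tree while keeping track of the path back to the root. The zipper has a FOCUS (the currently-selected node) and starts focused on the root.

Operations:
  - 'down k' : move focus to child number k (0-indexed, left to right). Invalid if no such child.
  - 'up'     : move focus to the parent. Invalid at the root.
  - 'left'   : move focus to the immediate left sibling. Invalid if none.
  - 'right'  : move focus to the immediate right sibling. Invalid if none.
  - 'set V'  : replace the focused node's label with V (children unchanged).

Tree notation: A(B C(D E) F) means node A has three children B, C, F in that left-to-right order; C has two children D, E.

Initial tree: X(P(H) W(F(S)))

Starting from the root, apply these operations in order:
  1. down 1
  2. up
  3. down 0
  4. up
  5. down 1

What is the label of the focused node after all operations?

Step 1 (down 1): focus=W path=1 depth=1 children=['F'] left=['P'] right=[] parent=X
Step 2 (up): focus=X path=root depth=0 children=['P', 'W'] (at root)
Step 3 (down 0): focus=P path=0 depth=1 children=['H'] left=[] right=['W'] parent=X
Step 4 (up): focus=X path=root depth=0 children=['P', 'W'] (at root)
Step 5 (down 1): focus=W path=1 depth=1 children=['F'] left=['P'] right=[] parent=X

Answer: W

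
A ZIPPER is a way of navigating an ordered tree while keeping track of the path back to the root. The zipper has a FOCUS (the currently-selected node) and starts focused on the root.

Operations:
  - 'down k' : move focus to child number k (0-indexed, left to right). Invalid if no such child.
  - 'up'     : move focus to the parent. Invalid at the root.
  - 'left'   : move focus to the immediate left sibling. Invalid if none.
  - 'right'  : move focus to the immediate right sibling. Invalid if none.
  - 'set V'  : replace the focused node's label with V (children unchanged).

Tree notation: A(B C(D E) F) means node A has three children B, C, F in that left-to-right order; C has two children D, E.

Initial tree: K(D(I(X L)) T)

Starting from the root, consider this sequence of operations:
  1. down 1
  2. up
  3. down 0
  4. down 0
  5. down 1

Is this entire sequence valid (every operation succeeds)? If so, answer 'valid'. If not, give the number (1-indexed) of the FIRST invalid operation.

Answer: valid

Derivation:
Step 1 (down 1): focus=T path=1 depth=1 children=[] left=['D'] right=[] parent=K
Step 2 (up): focus=K path=root depth=0 children=['D', 'T'] (at root)
Step 3 (down 0): focus=D path=0 depth=1 children=['I'] left=[] right=['T'] parent=K
Step 4 (down 0): focus=I path=0/0 depth=2 children=['X', 'L'] left=[] right=[] parent=D
Step 5 (down 1): focus=L path=0/0/1 depth=3 children=[] left=['X'] right=[] parent=I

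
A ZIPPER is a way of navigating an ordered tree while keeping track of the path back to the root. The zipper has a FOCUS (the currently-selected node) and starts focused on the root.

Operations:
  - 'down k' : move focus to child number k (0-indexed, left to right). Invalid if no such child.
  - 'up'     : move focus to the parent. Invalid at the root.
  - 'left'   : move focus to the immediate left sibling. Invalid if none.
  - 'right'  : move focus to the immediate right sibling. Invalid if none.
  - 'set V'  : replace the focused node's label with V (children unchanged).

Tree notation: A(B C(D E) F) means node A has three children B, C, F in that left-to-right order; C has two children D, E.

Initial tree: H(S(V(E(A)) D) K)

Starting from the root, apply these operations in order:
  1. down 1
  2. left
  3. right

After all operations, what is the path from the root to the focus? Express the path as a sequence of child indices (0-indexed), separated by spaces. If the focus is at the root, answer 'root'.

Step 1 (down 1): focus=K path=1 depth=1 children=[] left=['S'] right=[] parent=H
Step 2 (left): focus=S path=0 depth=1 children=['V', 'D'] left=[] right=['K'] parent=H
Step 3 (right): focus=K path=1 depth=1 children=[] left=['S'] right=[] parent=H

Answer: 1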